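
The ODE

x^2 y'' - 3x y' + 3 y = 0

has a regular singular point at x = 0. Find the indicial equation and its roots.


Divide by x^2 to reach normal form y'' + P_1(x) y' + P_2(x) y = 0 with P_1(x) = -3/x and P_2(x) = 3/x^2.
x = 0 is a singular point because the y'-coefficient -3/x has a pole at x = 0 and the y-coefficient 3/x^2 has a pole at x = 0.
It is a regular singular point because x P_1(x) = p(x) = -3 and x^2 P_2(x) = q(x) = 3 are polynomials, hence analytic at x = 0.
p(0) = -3,  q(0) = 3.
Indicial equation: r(r-1) + p(0) r + q(0) = 0, i.e. r^2 + (p(0) - 1) r + q(0) = 0, i.e. r^2 - 4 r + 3 = 0.
Discriminant: (-4)^2 - 4(3) = 4, so r = (4 ± 2)/2.
Solving: r_1 = 3, r_2 = 1.

indicial: r^2 - 4 r + 3 = 0; roots r_1 = 3, r_2 = 1


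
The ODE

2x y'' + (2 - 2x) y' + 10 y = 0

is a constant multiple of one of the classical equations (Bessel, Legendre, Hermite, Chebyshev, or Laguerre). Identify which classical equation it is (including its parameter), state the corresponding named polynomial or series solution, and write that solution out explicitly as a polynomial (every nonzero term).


All three coefficients share the factor 2; dividing through by 2 gives  x y'' + (1 - x) y' + 5 y = 0.
This matches the Laguerre equation x y'' + (1 - x) y' + n y = 0 with n = 5; the polynomial solution is L_5(x).
With y = sum_k a_k x^k, matching x^k gives (k+1)k a_{k+1} + (k+1) a_{k+1} - k a_k + n a_k = 0, i.e. (k+1)^2 a_{k+1} = (k - n) a_k = (k - 5) a_k. The right side vanishes at k = 5, so the series terminates at degree 5.
Standard normalization L_n(0) = 1 gives a_0 = 1. Work upward with a_{k+1} = (k - 5) a_k / (k+1)^2:
  a_1 = (0 - 5)(1) / 1^2 = -5/1 = -5
  a_2 = (1 - 5)(-5) / 2^2 = 20/4 = 5
  a_3 = (2 - 5)(5) / 3^2 = -15/9 = -5/3
  a_4 = (3 - 5)(-5/3) / 4^2 = (10/3)/16 = 5/24
  a_5 = (4 - 5)(5/24) / 5^2 = (-5/24)/25 = -1/120
Hence L_5(x) = -x^5/120 + 5 x^4/24 - 5 x^3/3 + 5 x^2 - 5 x + 1.

L_5(x); series = -x^5/120 + 5 x^4/24 - 5 x^3/3 + 5 x^2 - 5 x + 1


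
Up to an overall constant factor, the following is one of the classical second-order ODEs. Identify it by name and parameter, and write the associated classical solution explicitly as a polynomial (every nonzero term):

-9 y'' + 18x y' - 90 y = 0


All three coefficients share the factor -9; dividing through by -9 gives  y'' - 2x y' + 10 y = 0.
This matches the Hermite equation y'' - 2x y' + 2n y = 0 with 2n = 10, so n = 5; the polynomial solution is H_5(x).
With y = sum_k a_k x^k, matching x^k gives (k+2)(k+1) a_{k+2} = 2(k - n) a_k = 2(k - 5) a_k. The right side vanishes at k = 5, so the series with the parity of 5 terminates at degree 5.
Standard normalization: leading coefficient of H_n is 2^n, so a_5 = 2^5 = 32. Work downward with a_k = (k+1)(k+2) a_{k+2} / (2(k - n)):
  a_3 = (4)(5)(32) / (2(3 - 5)) = 640/(-4) = -160
  a_1 = (2)(3)(-160) / (2(1 - 5)) = -960/(-8) = 120
Hence H_5(x) = 32 x^5 - 160 x^3 + 120 x.

H_5(x); series = 32 x^5 - 160 x^3 + 120 x


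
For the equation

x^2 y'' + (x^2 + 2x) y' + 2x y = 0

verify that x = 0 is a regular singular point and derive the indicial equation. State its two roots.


Divide by x^2 to reach normal form y'' + P_1(x) y' + P_2(x) y = 0 with P_1(x) = 1 + 2/x and P_2(x) = 2/x.
x = 0 is a singular point because the y'-coefficient 1 + 2/x has a pole at x = 0 and the y-coefficient 2/x has a pole at x = 0.
It is a regular singular point because x P_1(x) = p(x) = x + 2 and x^2 P_2(x) = q(x) = 2x are polynomials, hence analytic at x = 0.
p(0) = 2,  q(0) = 0.
Indicial equation: r(r-1) + p(0) r + q(0) = 0, i.e. r^2 + (p(0) - 1) r + q(0) = 0, i.e. r^2 + 1 r = 0.
Discriminant: (1)^2 - 4(0) = 1, so r = (-1 ± 1)/2.
Solving: r_1 = 0, r_2 = -1.

indicial: r^2 + 1 r = 0; roots r_1 = 0, r_2 = -1


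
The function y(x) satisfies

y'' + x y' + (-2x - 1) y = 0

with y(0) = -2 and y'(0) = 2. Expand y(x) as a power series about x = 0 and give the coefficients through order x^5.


Ansatz: y(x) = sum_{n>=0} a_n x^n, so y'(x) = sum_{n>=1} n a_n x^(n-1) and y''(x) = sum_{n>=2} n(n-1) a_n x^(n-2).
Substitute into P(x) y'' + Q(x) y' + R(x) y = 0 with P(x) = 1, Q(x) = x, R(x) = -2x - 1, and match powers of x.
Initial conditions: a_0 = -2, a_1 = 2.
Setting the coefficient of each power of x to zero and solving order by order (substituting the coefficients already found):
  x^0: 2 a_2 - a_0 = 0  ->  2 a_2 = a_0 = -2  ->  a_2 = -1
  x^1: 6 a_3 - 2 a_0 = 0  ->  6 a_3 = 2 a_0 = -4  ->  a_3 = -2/3
  x^2: 12 a_4 + a_2 - 2 a_1 = 0  ->  12 a_4 = -a_2 + 2 a_1 = 5  ->  a_4 = 5/12
  x^3: 20 a_5 + 2 a_3 - 2 a_2 = 0  ->  20 a_5 = -2 a_3 + 2 a_2 = -2/3  ->  a_5 = -1/30
Truncated series: y(x) = -2 + 2 x - x^2 - (2/3) x^3 + (5/12) x^4 - (1/30) x^5 + O(x^6).

a_0 = -2; a_1 = 2; a_2 = -1; a_3 = -2/3; a_4 = 5/12; a_5 = -1/30


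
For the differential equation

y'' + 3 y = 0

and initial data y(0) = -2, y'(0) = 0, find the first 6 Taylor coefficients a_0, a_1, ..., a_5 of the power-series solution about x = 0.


Ansatz: y(x) = sum_{n>=0} a_n x^n, so y'(x) = sum_{n>=1} n a_n x^(n-1) and y''(x) = sum_{n>=2} n(n-1) a_n x^(n-2).
Substitute into P(x) y'' + Q(x) y' + R(x) y = 0 with P(x) = 1, Q(x) = 0, R(x) = 3, and match powers of x.
Initial conditions: a_0 = -2, a_1 = 0.
Setting the coefficient of each power of x to zero and solving order by order (substituting the coefficients already found):
  x^0: 2 a_2 + 3 a_0 = 0  ->  2 a_2 = -3 a_0 = 6  ->  a_2 = 3
  x^1: 6 a_3 + 3 a_1 = 0  ->  6 a_3 = -3 a_1 = 0  ->  a_3 = 0
  x^2: 12 a_4 + 3 a_2 = 0  ->  12 a_4 = -3 a_2 = -9  ->  a_4 = -3/4
  x^3: 20 a_5 + 3 a_3 = 0  ->  20 a_5 = -3 a_3 = 0  ->  a_5 = 0
Truncated series: y(x) = -2 + 3 x^2 - (3/4) x^4 + O(x^6).

a_0 = -2; a_1 = 0; a_2 = 3; a_3 = 0; a_4 = -3/4; a_5 = 0


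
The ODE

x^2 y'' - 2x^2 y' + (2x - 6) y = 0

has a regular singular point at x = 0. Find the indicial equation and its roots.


Divide by x^2 to reach normal form y'' + P_1(x) y' + P_2(x) y = 0 with P_1(x) = -2 and P_2(x) = 2/x - 6/x^2.
x = 0 is a singular point because the y-coefficient 2/x - 6/x^2 has a pole at x = 0.
It is a regular singular point because x P_1(x) = p(x) = -2x and x^2 P_2(x) = q(x) = 2x - 6 are polynomials, hence analytic at x = 0.
p(0) = 0,  q(0) = -6.
Indicial equation: r(r-1) + p(0) r + q(0) = 0, i.e. r^2 + (p(0) - 1) r + q(0) = 0, i.e. r^2 - 1 r - 6 = 0.
Discriminant: (-1)^2 - 4(-6) = 25, so r = (1 ± 5)/2.
Solving: r_1 = 3, r_2 = -2.

indicial: r^2 - 1 r - 6 = 0; roots r_1 = 3, r_2 = -2


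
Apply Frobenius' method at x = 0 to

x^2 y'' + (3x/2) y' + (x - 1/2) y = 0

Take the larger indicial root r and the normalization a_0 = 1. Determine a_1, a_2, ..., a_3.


Write in Frobenius form y'' + (p(x)/x) y' + (q(x)/x^2) y = 0:
  p(x) = 3/2,  q(x) = x - 1/2.
Indicial equation: r(r-1) + (3/2) r + (-1/2) = 0 -> roots r_1 = 1/2, r_2 = -1.
Take r = r_1 = 1/2. Let y(x) = x^r sum_{n>=0} a_n x^n with a_0 = 1.
Substitute y = x^r sum a_n x^n and match x^{r+n}. The recurrence is
  D(n) a_n + 1 a_{n-1} = 0,  where D(n) = (r+n)(r+n-1) + (3/2)(r+n) + (-1/2).
  a_n = -1 / D(n) * a_{n-1}.
Since the indicial polynomial factors as (r - r_1)(r - r_2), D(n) = (r_1 + n - r_1)(r_1 + n - r_2) = n(n + 3/2).
Evaluating step by step (a_0 = 1):
  n = 1: D(1) = 1(1 + 3/2) = 5/2; numerator = -1(1) = -1; a_1 = (-1)/(5/2) = -2/5
  n = 2: D(2) = 2(2 + 3/2) = 7; numerator = -1(-2/5) = 2/5; a_2 = (2/5)/(7) = 2/35
  n = 3: D(3) = 3(3 + 3/2) = 27/2; numerator = -1(2/35) = -2/35; a_3 = (-2/35)/(27/2) = -4/945

r = 1/2; a_0 = 1; a_1 = -2/5; a_2 = 2/35; a_3 = -4/945


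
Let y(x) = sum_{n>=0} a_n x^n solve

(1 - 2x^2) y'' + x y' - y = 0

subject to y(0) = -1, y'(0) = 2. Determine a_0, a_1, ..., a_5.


Ansatz: y(x) = sum_{n>=0} a_n x^n, so y'(x) = sum_{n>=1} n a_n x^(n-1) and y''(x) = sum_{n>=2} n(n-1) a_n x^(n-2).
Substitute into P(x) y'' + Q(x) y' + R(x) y = 0 with P(x) = 1 - 2x^2, Q(x) = x, R(x) = -1, and match powers of x.
Initial conditions: a_0 = -1, a_1 = 2.
Setting the coefficient of each power of x to zero and solving order by order (substituting the coefficients already found):
  x^0: 2 a_2 - a_0 = 0  ->  2 a_2 = a_0 = -1  ->  a_2 = -1/2
  x^1: 6 a_3 = 0  ->  a_3 = 0
  x^2: 12 a_4 - 3 a_2 = 0  ->  12 a_4 = 3 a_2 = -3/2  ->  a_4 = -1/8
  x^3: 20 a_5 - 10 a_3 = 0  ->  20 a_5 = 10 a_3 = 0  ->  a_5 = 0
Truncated series: y(x) = -1 + 2 x - (1/2) x^2 - (1/8) x^4 + O(x^6).

a_0 = -1; a_1 = 2; a_2 = -1/2; a_3 = 0; a_4 = -1/8; a_5 = 0


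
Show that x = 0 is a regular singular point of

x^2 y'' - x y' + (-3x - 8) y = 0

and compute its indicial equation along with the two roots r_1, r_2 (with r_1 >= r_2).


Divide by x^2 to reach normal form y'' + P_1(x) y' + P_2(x) y = 0 with P_1(x) = -1/x and P_2(x) = -3/x - 8/x^2.
x = 0 is a singular point because the y'-coefficient -1/x has a pole at x = 0 and the y-coefficient -3/x - 8/x^2 has a pole at x = 0.
It is a regular singular point because x P_1(x) = p(x) = -1 and x^2 P_2(x) = q(x) = -3x - 8 are polynomials, hence analytic at x = 0.
p(0) = -1,  q(0) = -8.
Indicial equation: r(r-1) + p(0) r + q(0) = 0, i.e. r^2 + (p(0) - 1) r + q(0) = 0, i.e. r^2 - 2 r - 8 = 0.
Discriminant: (-2)^2 - 4(-8) = 36, so r = (2 ± 6)/2.
Solving: r_1 = 4, r_2 = -2.

indicial: r^2 - 2 r - 8 = 0; roots r_1 = 4, r_2 = -2


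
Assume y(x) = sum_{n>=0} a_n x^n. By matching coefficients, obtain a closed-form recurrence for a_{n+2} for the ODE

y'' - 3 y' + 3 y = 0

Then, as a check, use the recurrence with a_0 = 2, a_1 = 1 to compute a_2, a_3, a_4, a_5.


Substitute y = sum_n a_n x^n.
y''(x) has coefficient (n+2)(n+1) a_{n+2} at x^n;
-3 y'(x) has coefficient -3 (n+1) a_{n+1} at x^n;
3 y(x) has coefficient 3 a_n at x^n.
Matching x^n: (n+2)(n+1) a_{n+2} - 3 (n+1) a_{n+1} + 3 a_n = 0.
Thus a_{n+2} = [3 (n+1) a_{n+1} - 3 a_n] / ((n+1)(n+2)).

Check with a_0 = 2, a_1 = 1 (apply the recurrence for n = 0, 1, 2, 3): a_0 = 2, a_1 = 1, a_2 = -3/2, a_3 = -2, a_4 = -9/8, a_5 = -3/8.

a_(n+2) = [3 (n+1) a_(n+1) - 3 a_n] / ((n+1)(n+2)); check: a_0 = 2, a_1 = 1, a_2 = -3/2, a_3 = -2, a_4 = -9/8, a_5 = -3/8


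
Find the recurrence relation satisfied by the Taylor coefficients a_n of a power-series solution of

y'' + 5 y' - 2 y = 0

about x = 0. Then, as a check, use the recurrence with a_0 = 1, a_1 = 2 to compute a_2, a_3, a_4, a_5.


Substitute y = sum_n a_n x^n.
y''(x) has coefficient (n+2)(n+1) a_{n+2} at x^n;
5 y'(x) has coefficient 5 (n+1) a_{n+1} at x^n;
-2 y(x) has coefficient -2 a_n at x^n.
Matching x^n: (n+2)(n+1) a_{n+2} + 5 (n+1) a_{n+1} - 2 a_n = 0.
Thus a_{n+2} = [-5 (n+1) a_{n+1} + 2 a_n] / ((n+1)(n+2)).

Check with a_0 = 1, a_1 = 2 (apply the recurrence for n = 0, 1, 2, 3): a_0 = 1, a_1 = 2, a_2 = -4, a_3 = 22/3, a_4 = -59/6, a_5 = 317/30.

a_(n+2) = [-5 (n+1) a_(n+1) + 2 a_n] / ((n+1)(n+2)); check: a_0 = 1, a_1 = 2, a_2 = -4, a_3 = 22/3, a_4 = -59/6, a_5 = 317/30


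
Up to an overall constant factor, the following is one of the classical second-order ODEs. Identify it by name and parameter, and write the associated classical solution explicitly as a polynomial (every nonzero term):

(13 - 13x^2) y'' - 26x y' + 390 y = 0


All three coefficients share the factor 13; dividing through by 13 gives  (1 - x^2) y'' - 2x y' + 30 y = 0.
This matches the Legendre equation (1 - x^2) y'' - 2x y' + n(n+1) y = 0 (note the -2x y' term) with n(n+1) = 30, so n = 5; the polynomial solution is P_5(x).
With y = sum_k a_k x^k, matching x^k gives (k+2)(k+1) a_{k+2} = [k(k+1) - n(n+1)] a_k = (k - 5)(k + 6) a_k. The right side vanishes at k = 5, so the series with the parity of 5 terminates at degree 5.
Standard normalization (P_n(1) = 1): leading coefficient (2n)!/(2^n (n!)^2) = 3628800/(32*14400) = 63/8, so a_5 = 63/8. Work downward with a_k = (k+1)(k+2) a_{k+2} / ((k - 5)(k + 6)):
  a_3 = (4)(5)(63/8) / ((3 - 5)(3 + 6)) = (315/2)/(-18) = -35/4
  a_1 = (2)(3)(-35/4) / ((1 - 5)(1 + 6)) = (-105/2)/(-28) = 15/8
Hence P_5(x) = 63 x^5/8 - 35 x^3/4 + 15 x/8.

P_5(x); series = 63 x^5/8 - 35 x^3/4 + 15 x/8


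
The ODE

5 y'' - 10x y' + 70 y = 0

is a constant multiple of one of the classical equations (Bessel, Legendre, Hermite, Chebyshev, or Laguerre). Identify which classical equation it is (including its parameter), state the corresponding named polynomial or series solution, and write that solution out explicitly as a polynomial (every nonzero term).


All three coefficients share the factor 5; dividing through by 5 gives  y'' - 2x y' + 14 y = 0.
This matches the Hermite equation y'' - 2x y' + 2n y = 0 with 2n = 14, so n = 7; the polynomial solution is H_7(x).
With y = sum_k a_k x^k, matching x^k gives (k+2)(k+1) a_{k+2} = 2(k - n) a_k = 2(k - 7) a_k. The right side vanishes at k = 7, so the series with the parity of 7 terminates at degree 7.
Standard normalization: leading coefficient of H_n is 2^n, so a_7 = 2^7 = 128. Work downward with a_k = (k+1)(k+2) a_{k+2} / (2(k - n)):
  a_5 = (6)(7)(128) / (2(5 - 7)) = 5376/(-4) = -1344
  a_3 = (4)(5)(-1344) / (2(3 - 7)) = -26880/(-8) = 3360
  a_1 = (2)(3)(3360) / (2(1 - 7)) = 20160/(-12) = -1680
Hence H_7(x) = 128 x^7 - 1344 x^5 + 3360 x^3 - 1680 x.

H_7(x); series = 128 x^7 - 1344 x^5 + 3360 x^3 - 1680 x


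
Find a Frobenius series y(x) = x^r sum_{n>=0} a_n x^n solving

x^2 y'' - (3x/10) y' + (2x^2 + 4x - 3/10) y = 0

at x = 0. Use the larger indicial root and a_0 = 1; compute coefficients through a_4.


Write in Frobenius form y'' + (p(x)/x) y' + (q(x)/x^2) y = 0:
  p(x) = -3/10,  q(x) = 2x^2 + 4x - 3/10.
Indicial equation: r(r-1) + (-3/10) r + (-3/10) = 0 -> roots r_1 = 3/2, r_2 = -1/5.
Take r = r_1 = 3/2. Let y(x) = x^r sum_{n>=0} a_n x^n with a_0 = 1.
Substitute y = x^r sum a_n x^n and match x^{r+n}. The recurrence is
  D(n) a_n + 4 a_{n-1} + 2 a_{n-2} = 0,  where D(n) = (r+n)(r+n-1) + (-3/10)(r+n) + (-3/10).
  a_n = [-4 a_{n-1} - 2 a_{n-2}] / D(n).
Since the indicial polynomial factors as (r - r_1)(r - r_2), D(n) = (r_1 + n - r_1)(r_1 + n - r_2) = n(n + 17/10).
Evaluating step by step (a_0 = 1):
  n = 1: D(1) = 1(1 + 17/10) = 27/10; numerator = -4(1) = -4; a_1 = (-4)/(27/10) = -40/27
  n = 2: D(2) = 2(2 + 17/10) = 37/5; numerator = -4(-40/27) - 2(1) = 106/27; a_2 = (106/27)/(37/5) = 530/999
  n = 3: D(3) = 3(3 + 17/10) = 141/10; numerator = -4(530/999) - 2(-40/27) = 280/333; a_3 = (280/333)/(141/10) = 2800/46953
  n = 4: D(4) = 4(4 + 17/10) = 114/5; numerator = -4(2800/46953) - 2(530/999) = -2260/1739; a_4 = (-2260/1739)/(114/5) = -5650/99123

r = 3/2; a_0 = 1; a_1 = -40/27; a_2 = 530/999; a_3 = 2800/46953; a_4 = -5650/99123


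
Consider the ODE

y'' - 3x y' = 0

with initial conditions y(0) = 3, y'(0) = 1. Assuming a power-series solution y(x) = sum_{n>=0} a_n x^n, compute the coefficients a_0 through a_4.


Ansatz: y(x) = sum_{n>=0} a_n x^n, so y'(x) = sum_{n>=1} n a_n x^(n-1) and y''(x) = sum_{n>=2} n(n-1) a_n x^(n-2).
Substitute into P(x) y'' + Q(x) y' + R(x) y = 0 with P(x) = 1, Q(x) = -3x, R(x) = 0, and match powers of x.
Initial conditions: a_0 = 3, a_1 = 1.
Setting the coefficient of each power of x to zero and solving order by order (substituting the coefficients already found):
  x^0: 2 a_2 = 0  ->  a_2 = 0
  x^1: 6 a_3 - 3 a_1 = 0  ->  6 a_3 = 3 a_1 = 3  ->  a_3 = 1/2
  x^2: 12 a_4 - 6 a_2 = 0  ->  12 a_4 = 6 a_2 = 0  ->  a_4 = 0
Truncated series: y(x) = 3 + x + (1/2) x^3 + O(x^5).

a_0 = 3; a_1 = 1; a_2 = 0; a_3 = 1/2; a_4 = 0


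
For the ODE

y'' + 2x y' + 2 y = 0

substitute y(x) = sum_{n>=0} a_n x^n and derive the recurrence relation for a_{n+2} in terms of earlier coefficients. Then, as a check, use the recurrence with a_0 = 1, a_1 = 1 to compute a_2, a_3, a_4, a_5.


Substitute y = sum_n a_n x^n.
y''(x) has coefficient (n+2)(n+1) a_{n+2} at x^n;
2 x y'(x) has coefficient 2 n a_n at x^n (shift);
2 y(x) has coefficient 2 a_n at x^n.
Matching x^n: (n+2)(n+1) a_{n+2} + (2n + 2) a_n = 0.
Thus a_{n+2} = (-2n - 2) / ((n+1)(n+2)) * a_n.

Check with a_0 = 1, a_1 = 1 (apply the recurrence for n = 0, 1, 2, 3): a_0 = 1, a_1 = 1, a_2 = -1, a_3 = -2/3, a_4 = 1/2, a_5 = 4/15.

a_(n+2) = (-2n - 2) / ((n+1)(n+2)) * a_n; check: a_0 = 1, a_1 = 1, a_2 = -1, a_3 = -2/3, a_4 = 1/2, a_5 = 4/15


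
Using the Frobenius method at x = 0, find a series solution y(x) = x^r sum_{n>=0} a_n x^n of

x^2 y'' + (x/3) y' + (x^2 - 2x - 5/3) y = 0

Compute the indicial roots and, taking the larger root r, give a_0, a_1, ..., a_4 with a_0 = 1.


Write in Frobenius form y'' + (p(x)/x) y' + (q(x)/x^2) y = 0:
  p(x) = 1/3,  q(x) = x^2 - 2x - 5/3.
Indicial equation: r(r-1) + (1/3) r + (-5/3) = 0 -> roots r_1 = 5/3, r_2 = -1.
Take r = r_1 = 5/3. Let y(x) = x^r sum_{n>=0} a_n x^n with a_0 = 1.
Substitute y = x^r sum a_n x^n and match x^{r+n}. The recurrence is
  D(n) a_n - 2 a_{n-1} + 1 a_{n-2} = 0,  where D(n) = (r+n)(r+n-1) + (1/3)(r+n) + (-5/3).
  a_n = [2 a_{n-1} - 1 a_{n-2}] / D(n).
Since the indicial polynomial factors as (r - r_1)(r - r_2), D(n) = (r_1 + n - r_1)(r_1 + n - r_2) = n(n + 8/3).
Evaluating step by step (a_0 = 1):
  n = 1: D(1) = 1(1 + 8/3) = 11/3; numerator = 2(1) = 2; a_1 = (2)/(11/3) = 6/11
  n = 2: D(2) = 2(2 + 8/3) = 28/3; numerator = 2(6/11) - 1(1) = 1/11; a_2 = (1/11)/(28/3) = 3/308
  n = 3: D(3) = 3(3 + 8/3) = 17; numerator = 2(3/308) - 1(6/11) = -81/154; a_3 = (-81/154)/(17) = -81/2618
  n = 4: D(4) = 4(4 + 8/3) = 80/3; numerator = 2(-81/2618) - 1(3/308) = -375/5236; a_4 = (-375/5236)/(80/3) = -225/83776

r = 5/3; a_0 = 1; a_1 = 6/11; a_2 = 3/308; a_3 = -81/2618; a_4 = -225/83776


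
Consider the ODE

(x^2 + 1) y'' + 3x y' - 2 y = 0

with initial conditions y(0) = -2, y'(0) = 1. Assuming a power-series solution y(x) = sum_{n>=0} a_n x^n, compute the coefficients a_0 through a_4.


Ansatz: y(x) = sum_{n>=0} a_n x^n, so y'(x) = sum_{n>=1} n a_n x^(n-1) and y''(x) = sum_{n>=2} n(n-1) a_n x^(n-2).
Substitute into P(x) y'' + Q(x) y' + R(x) y = 0 with P(x) = x^2 + 1, Q(x) = 3x, R(x) = -2, and match powers of x.
Initial conditions: a_0 = -2, a_1 = 1.
Setting the coefficient of each power of x to zero and solving order by order (substituting the coefficients already found):
  x^0: 2 a_2 - 2 a_0 = 0  ->  2 a_2 = 2 a_0 = -4  ->  a_2 = -2
  x^1: 6 a_3 + a_1 = 0  ->  6 a_3 = -a_1 = -1  ->  a_3 = -1/6
  x^2: 12 a_4 + 6 a_2 = 0  ->  12 a_4 = -6 a_2 = 12  ->  a_4 = 1
Truncated series: y(x) = -2 + x - 2 x^2 - (1/6) x^3 + x^4 + O(x^5).

a_0 = -2; a_1 = 1; a_2 = -2; a_3 = -1/6; a_4 = 1


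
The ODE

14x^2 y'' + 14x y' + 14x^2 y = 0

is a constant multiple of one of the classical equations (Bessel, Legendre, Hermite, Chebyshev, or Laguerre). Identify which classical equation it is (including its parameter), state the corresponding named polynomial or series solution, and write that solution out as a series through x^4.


All three coefficients share the factor 14; dividing through by 14 gives  x^2 y'' + x y' + x^2 y = 0.
This matches the Bessel equation x^2 y'' + x y' + (x^2 - nu^2) y = 0 with nu^2 = 0, so nu = 0; the solution bounded at x = 0 is J_0(x).
Frobenius at x = 0: indicial roots ±nu; for r = nu the recurrence k(k + 2nu) c_k = -c_{k-2} gives the standard series J_nu(x) = sum_{k>=0} (-1)^k / (k! (k+nu)!) (x/2)^(2k+nu). Evaluate the first 3 terms:
  k = 0: (-1)^0 / (0! * 0! * 2^0) x^0 = 1/(1*1*1) x^0 = (1) x^0
  k = 1: (-1)^1 / (1! * 1! * 2^2) x^2 = -1/(1*1*4) x^2 = (-1/4) x^2
  k = 2: (-1)^2 / (2! * 2! * 2^4) x^4 = 1/(2*2*16) x^4 = (1/64) x^4
Hence J_0(x) = x^4/64 - x^2/4 + 1 + ....

J_0(x); series = x^4/64 - x^2/4 + 1


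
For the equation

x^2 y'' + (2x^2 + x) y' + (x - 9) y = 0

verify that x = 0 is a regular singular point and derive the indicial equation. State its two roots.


Divide by x^2 to reach normal form y'' + P_1(x) y' + P_2(x) y = 0 with P_1(x) = 2 + 1/x and P_2(x) = 1/x - 9/x^2.
x = 0 is a singular point because the y'-coefficient 2 + 1/x has a pole at x = 0 and the y-coefficient 1/x - 9/x^2 has a pole at x = 0.
It is a regular singular point because x P_1(x) = p(x) = 2x + 1 and x^2 P_2(x) = q(x) = x - 9 are polynomials, hence analytic at x = 0.
p(0) = 1,  q(0) = -9.
Indicial equation: r(r-1) + p(0) r + q(0) = 0, i.e. r^2 + (p(0) - 1) r + q(0) = 0, i.e. r^2 - 9 = 0.
Discriminant: (0)^2 - 4(-9) = 36, so r = (0 ± 6)/2.
Solving: r_1 = 3, r_2 = -3.

indicial: r^2 - 9 = 0; roots r_1 = 3, r_2 = -3


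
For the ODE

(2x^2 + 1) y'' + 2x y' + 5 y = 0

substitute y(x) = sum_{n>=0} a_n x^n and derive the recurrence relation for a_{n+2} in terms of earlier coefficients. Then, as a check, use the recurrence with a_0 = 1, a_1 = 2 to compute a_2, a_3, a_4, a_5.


Substitute y = sum_n a_n x^n.
(1 + 2 x^2) y'' contributes (n+2)(n+1) a_{n+2} + 2 n(n-1) a_n at x^n.
2 x y'(x) contributes 2 n a_n at x^n.
5 y(x) contributes 5 a_n at x^n.
Matching x^n: (n+2)(n+1) a_{n+2} + (2 n(n-1) + 2 n + 5) a_n = 0.
Thus a_{n+2} = (-2 n(n-1) - 2 n - 5) / ((n+1)(n+2)) * a_n.

Check with a_0 = 1, a_1 = 2 (apply the recurrence for n = 0, 1, 2, 3): a_0 = 1, a_1 = 2, a_2 = -5/2, a_3 = -7/3, a_4 = 65/24, a_5 = 161/60.

a_(n+2) = (-2 n(n-1) - 2 n - 5) / ((n+1)(n+2)) * a_n; check: a_0 = 1, a_1 = 2, a_2 = -5/2, a_3 = -7/3, a_4 = 65/24, a_5 = 161/60


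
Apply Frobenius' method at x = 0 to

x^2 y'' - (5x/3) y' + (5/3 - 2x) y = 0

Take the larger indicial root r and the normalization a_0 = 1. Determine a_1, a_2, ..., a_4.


Write in Frobenius form y'' + (p(x)/x) y' + (q(x)/x^2) y = 0:
  p(x) = -5/3,  q(x) = 5/3 - 2x.
Indicial equation: r(r-1) + (-5/3) r + (5/3) = 0 -> roots r_1 = 5/3, r_2 = 1.
Take r = r_1 = 5/3. Let y(x) = x^r sum_{n>=0} a_n x^n with a_0 = 1.
Substitute y = x^r sum a_n x^n and match x^{r+n}. The recurrence is
  D(n) a_n - 2 a_{n-1} = 0,  where D(n) = (r+n)(r+n-1) + (-5/3)(r+n) + (5/3).
  a_n = 2 / D(n) * a_{n-1}.
Since the indicial polynomial factors as (r - r_1)(r - r_2), D(n) = (r_1 + n - r_1)(r_1 + n - r_2) = n(n + 2/3).
Evaluating step by step (a_0 = 1):
  n = 1: D(1) = 1(1 + 2/3) = 5/3; numerator = 2(1) = 2; a_1 = (2)/(5/3) = 6/5
  n = 2: D(2) = 2(2 + 2/3) = 16/3; numerator = 2(6/5) = 12/5; a_2 = (12/5)/(16/3) = 9/20
  n = 3: D(3) = 3(3 + 2/3) = 11; numerator = 2(9/20) = 9/10; a_3 = (9/10)/(11) = 9/110
  n = 4: D(4) = 4(4 + 2/3) = 56/3; numerator = 2(9/110) = 9/55; a_4 = (9/55)/(56/3) = 27/3080

r = 5/3; a_0 = 1; a_1 = 6/5; a_2 = 9/20; a_3 = 9/110; a_4 = 27/3080


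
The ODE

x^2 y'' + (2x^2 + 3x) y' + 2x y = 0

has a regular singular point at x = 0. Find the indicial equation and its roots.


Divide by x^2 to reach normal form y'' + P_1(x) y' + P_2(x) y = 0 with P_1(x) = 2 + 3/x and P_2(x) = 2/x.
x = 0 is a singular point because the y'-coefficient 2 + 3/x has a pole at x = 0 and the y-coefficient 2/x has a pole at x = 0.
It is a regular singular point because x P_1(x) = p(x) = 2x + 3 and x^2 P_2(x) = q(x) = 2x are polynomials, hence analytic at x = 0.
p(0) = 3,  q(0) = 0.
Indicial equation: r(r-1) + p(0) r + q(0) = 0, i.e. r^2 + (p(0) - 1) r + q(0) = 0, i.e. r^2 + 2 r = 0.
Discriminant: (2)^2 - 4(0) = 4, so r = (-2 ± 2)/2.
Solving: r_1 = 0, r_2 = -2.

indicial: r^2 + 2 r = 0; roots r_1 = 0, r_2 = -2


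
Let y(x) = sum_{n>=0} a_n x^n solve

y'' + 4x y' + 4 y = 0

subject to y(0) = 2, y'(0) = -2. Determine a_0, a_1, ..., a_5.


Ansatz: y(x) = sum_{n>=0} a_n x^n, so y'(x) = sum_{n>=1} n a_n x^(n-1) and y''(x) = sum_{n>=2} n(n-1) a_n x^(n-2).
Substitute into P(x) y'' + Q(x) y' + R(x) y = 0 with P(x) = 1, Q(x) = 4x, R(x) = 4, and match powers of x.
Initial conditions: a_0 = 2, a_1 = -2.
Setting the coefficient of each power of x to zero and solving order by order (substituting the coefficients already found):
  x^0: 2 a_2 + 4 a_0 = 0  ->  2 a_2 = -4 a_0 = -8  ->  a_2 = -4
  x^1: 6 a_3 + 8 a_1 = 0  ->  6 a_3 = -8 a_1 = 16  ->  a_3 = 8/3
  x^2: 12 a_4 + 12 a_2 = 0  ->  12 a_4 = -12 a_2 = 48  ->  a_4 = 4
  x^3: 20 a_5 + 16 a_3 = 0  ->  20 a_5 = -16 a_3 = -128/3  ->  a_5 = -32/15
Truncated series: y(x) = 2 - 2 x - 4 x^2 + (8/3) x^3 + 4 x^4 - (32/15) x^5 + O(x^6).

a_0 = 2; a_1 = -2; a_2 = -4; a_3 = 8/3; a_4 = 4; a_5 = -32/15


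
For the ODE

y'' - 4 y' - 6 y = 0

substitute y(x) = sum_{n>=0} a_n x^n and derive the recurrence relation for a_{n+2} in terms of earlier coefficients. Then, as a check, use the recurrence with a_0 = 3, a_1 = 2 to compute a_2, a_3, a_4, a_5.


Substitute y = sum_n a_n x^n.
y''(x) has coefficient (n+2)(n+1) a_{n+2} at x^n;
-4 y'(x) has coefficient -4 (n+1) a_{n+1} at x^n;
-6 y(x) has coefficient -6 a_n at x^n.
Matching x^n: (n+2)(n+1) a_{n+2} - 4 (n+1) a_{n+1} - 6 a_n = 0.
Thus a_{n+2} = [4 (n+1) a_{n+1} + 6 a_n] / ((n+1)(n+2)).

Check with a_0 = 3, a_1 = 2 (apply the recurrence for n = 0, 1, 2, 3): a_0 = 3, a_1 = 2, a_2 = 13, a_3 = 58/3, a_4 = 155/6, a_5 = 397/15.

a_(n+2) = [4 (n+1) a_(n+1) + 6 a_n] / ((n+1)(n+2)); check: a_0 = 3, a_1 = 2, a_2 = 13, a_3 = 58/3, a_4 = 155/6, a_5 = 397/15


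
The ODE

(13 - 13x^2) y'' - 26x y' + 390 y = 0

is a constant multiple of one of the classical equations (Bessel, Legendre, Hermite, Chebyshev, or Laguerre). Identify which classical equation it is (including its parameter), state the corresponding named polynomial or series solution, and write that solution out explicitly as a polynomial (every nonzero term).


All three coefficients share the factor 13; dividing through by 13 gives  (1 - x^2) y'' - 2x y' + 30 y = 0.
This matches the Legendre equation (1 - x^2) y'' - 2x y' + n(n+1) y = 0 (note the -2x y' term) with n(n+1) = 30, so n = 5; the polynomial solution is P_5(x).
With y = sum_k a_k x^k, matching x^k gives (k+2)(k+1) a_{k+2} = [k(k+1) - n(n+1)] a_k = (k - 5)(k + 6) a_k. The right side vanishes at k = 5, so the series with the parity of 5 terminates at degree 5.
Standard normalization (P_n(1) = 1): leading coefficient (2n)!/(2^n (n!)^2) = 3628800/(32*14400) = 63/8, so a_5 = 63/8. Work downward with a_k = (k+1)(k+2) a_{k+2} / ((k - 5)(k + 6)):
  a_3 = (4)(5)(63/8) / ((3 - 5)(3 + 6)) = (315/2)/(-18) = -35/4
  a_1 = (2)(3)(-35/4) / ((1 - 5)(1 + 6)) = (-105/2)/(-28) = 15/8
Hence P_5(x) = 63 x^5/8 - 35 x^3/4 + 15 x/8.

P_5(x); series = 63 x^5/8 - 35 x^3/4 + 15 x/8


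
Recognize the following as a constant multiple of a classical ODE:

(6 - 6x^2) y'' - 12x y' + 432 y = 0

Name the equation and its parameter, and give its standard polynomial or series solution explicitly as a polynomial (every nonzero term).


All three coefficients share the factor 6; dividing through by 6 gives  (1 - x^2) y'' - 2x y' + 72 y = 0.
This matches the Legendre equation (1 - x^2) y'' - 2x y' + n(n+1) y = 0 (note the -2x y' term) with n(n+1) = 72, so n = 8; the polynomial solution is P_8(x).
With y = sum_k a_k x^k, matching x^k gives (k+2)(k+1) a_{k+2} = [k(k+1) - n(n+1)] a_k = (k - 8)(k + 9) a_k. The right side vanishes at k = 8, so the series with the parity of 8 terminates at degree 8.
Standard normalization (P_n(1) = 1): leading coefficient (2n)!/(2^n (n!)^2) = 20922789888000/(256*1625702400) = 6435/128, so a_8 = 6435/128. Work downward with a_k = (k+1)(k+2) a_{k+2} / ((k - 8)(k + 9)):
  a_6 = (7)(8)(6435/128) / ((6 - 8)(6 + 9)) = (45045/16)/(-30) = -3003/32
  a_4 = (5)(6)(-3003/32) / ((4 - 8)(4 + 9)) = (-45045/16)/(-52) = 3465/64
  a_2 = (3)(4)(3465/64) / ((2 - 8)(2 + 9)) = (10395/16)/(-66) = -315/32
  a_0 = (1)(2)(-315/32) / ((0 - 8)(0 + 9)) = (-315/16)/(-72) = 35/128
Hence P_8(x) = 6435 x^8/128 - 3003 x^6/32 + 3465 x^4/64 - 315 x^2/32 + 35/128.

P_8(x); series = 6435 x^8/128 - 3003 x^6/32 + 3465 x^4/64 - 315 x^2/32 + 35/128


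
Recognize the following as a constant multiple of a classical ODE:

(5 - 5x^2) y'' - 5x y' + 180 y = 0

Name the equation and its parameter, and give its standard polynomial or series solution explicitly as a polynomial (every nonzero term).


All three coefficients share the factor 5; dividing through by 5 gives  (1 - x^2) y'' - x y' + 36 y = 0.
This matches the Chebyshev equation (1 - x^2) y'' - x y' + n^2 y = 0 (note the -x y' term, not -2x y') with n^2 = 36, so n = 6; the polynomial solution is T_6(x).
With y = sum_k a_k x^k, matching x^k gives (k+2)(k+1) a_{k+2} = (k^2 - n^2) a_k = (k - 6)(k + 6) a_k. The right side vanishes at k = 6, so the series with the parity of 6 terminates at degree 6.
Standard normalization: leading coefficient of T_n is 2^(n-1), so a_6 = 2^5 = 32. Work downward with a_k = (k+1)(k+2) a_{k+2} / ((k - 6)(k + 6)):
  a_4 = (5)(6)(32) / ((4 - 6)(4 + 6)) = 960/(-20) = -48
  a_2 = (3)(4)(-48) / ((2 - 6)(2 + 6)) = -576/(-32) = 18
  a_0 = (1)(2)(18) / ((0 - 6)(0 + 6)) = 36/(-36) = -1
Hence T_6(x) = 32 x^6 - 48 x^4 + 18 x^2 - 1.

T_6(x); series = 32 x^6 - 48 x^4 + 18 x^2 - 1


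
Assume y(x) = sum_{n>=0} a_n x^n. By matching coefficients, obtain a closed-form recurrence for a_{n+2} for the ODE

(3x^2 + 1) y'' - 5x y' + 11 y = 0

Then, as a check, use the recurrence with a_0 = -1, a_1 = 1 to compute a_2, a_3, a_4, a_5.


Substitute y = sum_n a_n x^n.
(1 + 3 x^2) y'' contributes (n+2)(n+1) a_{n+2} + 3 n(n-1) a_n at x^n.
-5 x y'(x) contributes -5 n a_n at x^n.
11 y(x) contributes 11 a_n at x^n.
Matching x^n: (n+2)(n+1) a_{n+2} + (3 n(n-1) - 5 n + 11) a_n = 0.
Thus a_{n+2} = (-3 n(n-1) + 5 n - 11) / ((n+1)(n+2)) * a_n.

Check with a_0 = -1, a_1 = 1 (apply the recurrence for n = 0, 1, 2, 3): a_0 = -1, a_1 = 1, a_2 = 11/2, a_3 = -1, a_4 = -77/24, a_5 = 7/10.

a_(n+2) = (-3 n(n-1) + 5 n - 11) / ((n+1)(n+2)) * a_n; check: a_0 = -1, a_1 = 1, a_2 = 11/2, a_3 = -1, a_4 = -77/24, a_5 = 7/10


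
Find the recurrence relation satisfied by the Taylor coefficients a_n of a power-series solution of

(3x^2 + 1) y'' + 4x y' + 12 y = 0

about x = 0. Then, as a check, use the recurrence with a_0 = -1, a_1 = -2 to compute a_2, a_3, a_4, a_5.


Substitute y = sum_n a_n x^n.
(1 + 3 x^2) y'' contributes (n+2)(n+1) a_{n+2} + 3 n(n-1) a_n at x^n.
4 x y'(x) contributes 4 n a_n at x^n.
12 y(x) contributes 12 a_n at x^n.
Matching x^n: (n+2)(n+1) a_{n+2} + (3 n(n-1) + 4 n + 12) a_n = 0.
Thus a_{n+2} = (-3 n(n-1) - 4 n - 12) / ((n+1)(n+2)) * a_n.

Check with a_0 = -1, a_1 = -2 (apply the recurrence for n = 0, 1, 2, 3): a_0 = -1, a_1 = -2, a_2 = 6, a_3 = 16/3, a_4 = -13, a_5 = -56/5.

a_(n+2) = (-3 n(n-1) - 4 n - 12) / ((n+1)(n+2)) * a_n; check: a_0 = -1, a_1 = -2, a_2 = 6, a_3 = 16/3, a_4 = -13, a_5 = -56/5


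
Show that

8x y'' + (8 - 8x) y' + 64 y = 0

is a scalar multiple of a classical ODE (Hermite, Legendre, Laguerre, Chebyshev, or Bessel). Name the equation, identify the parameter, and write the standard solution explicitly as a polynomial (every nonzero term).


All three coefficients share the factor 8; dividing through by 8 gives  x y'' + (1 - x) y' + 8 y = 0.
This matches the Laguerre equation x y'' + (1 - x) y' + n y = 0 with n = 8; the polynomial solution is L_8(x).
With y = sum_k a_k x^k, matching x^k gives (k+1)k a_{k+1} + (k+1) a_{k+1} - k a_k + n a_k = 0, i.e. (k+1)^2 a_{k+1} = (k - n) a_k = (k - 8) a_k. The right side vanishes at k = 8, so the series terminates at degree 8.
Standard normalization L_n(0) = 1 gives a_0 = 1. Work upward with a_{k+1} = (k - 8) a_k / (k+1)^2:
  a_1 = (0 - 8)(1) / 1^2 = -8/1 = -8
  a_2 = (1 - 8)(-8) / 2^2 = 56/4 = 14
  a_3 = (2 - 8)(14) / 3^2 = -84/9 = -28/3
  a_4 = (3 - 8)(-28/3) / 4^2 = (140/3)/16 = 35/12
  a_5 = (4 - 8)(35/12) / 5^2 = (-35/3)/25 = -7/15
  a_6 = (5 - 8)(-7/15) / 6^2 = (7/5)/36 = 7/180
  a_7 = (6 - 8)(7/180) / 7^2 = (-7/90)/49 = -1/630
  a_8 = (7 - 8)(-1/630) / 8^2 = (1/630)/64 = 1/40320
Hence L_8(x) = x^8/40320 - x^7/630 + 7 x^6/180 - 7 x^5/15 + 35 x^4/12 - 28 x^3/3 + 14 x^2 - 8 x + 1.

L_8(x); series = x^8/40320 - x^7/630 + 7 x^6/180 - 7 x^5/15 + 35 x^4/12 - 28 x^3/3 + 14 x^2 - 8 x + 1


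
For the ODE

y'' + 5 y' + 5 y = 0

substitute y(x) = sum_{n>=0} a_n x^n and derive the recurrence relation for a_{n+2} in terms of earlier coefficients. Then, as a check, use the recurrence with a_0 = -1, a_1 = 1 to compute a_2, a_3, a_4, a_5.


Substitute y = sum_n a_n x^n.
y''(x) has coefficient (n+2)(n+1) a_{n+2} at x^n;
5 y'(x) has coefficient 5 (n+1) a_{n+1} at x^n;
5 y(x) has coefficient 5 a_n at x^n.
Matching x^n: (n+2)(n+1) a_{n+2} + 5 (n+1) a_{n+1} + 5 a_n = 0.
Thus a_{n+2} = [-5 (n+1) a_{n+1} - 5 a_n] / ((n+1)(n+2)).

Check with a_0 = -1, a_1 = 1 (apply the recurrence for n = 0, 1, 2, 3): a_0 = -1, a_1 = 1, a_2 = 0, a_3 = -5/6, a_4 = 25/24, a_5 = -5/6.

a_(n+2) = [-5 (n+1) a_(n+1) - 5 a_n] / ((n+1)(n+2)); check: a_0 = -1, a_1 = 1, a_2 = 0, a_3 = -5/6, a_4 = 25/24, a_5 = -5/6


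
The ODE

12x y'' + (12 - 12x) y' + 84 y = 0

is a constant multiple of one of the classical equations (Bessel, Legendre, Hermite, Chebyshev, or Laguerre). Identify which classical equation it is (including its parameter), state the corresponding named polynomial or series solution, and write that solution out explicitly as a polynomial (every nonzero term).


All three coefficients share the factor 12; dividing through by 12 gives  x y'' + (1 - x) y' + 7 y = 0.
This matches the Laguerre equation x y'' + (1 - x) y' + n y = 0 with n = 7; the polynomial solution is L_7(x).
With y = sum_k a_k x^k, matching x^k gives (k+1)k a_{k+1} + (k+1) a_{k+1} - k a_k + n a_k = 0, i.e. (k+1)^2 a_{k+1} = (k - n) a_k = (k - 7) a_k. The right side vanishes at k = 7, so the series terminates at degree 7.
Standard normalization L_n(0) = 1 gives a_0 = 1. Work upward with a_{k+1} = (k - 7) a_k / (k+1)^2:
  a_1 = (0 - 7)(1) / 1^2 = -7/1 = -7
  a_2 = (1 - 7)(-7) / 2^2 = 42/4 = 21/2
  a_3 = (2 - 7)(21/2) / 3^2 = (-105/2)/9 = -35/6
  a_4 = (3 - 7)(-35/6) / 4^2 = (70/3)/16 = 35/24
  a_5 = (4 - 7)(35/24) / 5^2 = (-35/8)/25 = -7/40
  a_6 = (5 - 7)(-7/40) / 6^2 = (7/20)/36 = 7/720
  a_7 = (6 - 7)(7/720) / 7^2 = (-7/720)/49 = -1/5040
Hence L_7(x) = -x^7/5040 + 7 x^6/720 - 7 x^5/40 + 35 x^4/24 - 35 x^3/6 + 21 x^2/2 - 7 x + 1.

L_7(x); series = -x^7/5040 + 7 x^6/720 - 7 x^5/40 + 35 x^4/24 - 35 x^3/6 + 21 x^2/2 - 7 x + 1


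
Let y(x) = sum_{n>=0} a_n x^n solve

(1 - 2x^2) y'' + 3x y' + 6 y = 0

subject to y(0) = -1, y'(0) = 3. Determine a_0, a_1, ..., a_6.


Ansatz: y(x) = sum_{n>=0} a_n x^n, so y'(x) = sum_{n>=1} n a_n x^(n-1) and y''(x) = sum_{n>=2} n(n-1) a_n x^(n-2).
Substitute into P(x) y'' + Q(x) y' + R(x) y = 0 with P(x) = 1 - 2x^2, Q(x) = 3x, R(x) = 6, and match powers of x.
Initial conditions: a_0 = -1, a_1 = 3.
Setting the coefficient of each power of x to zero and solving order by order (substituting the coefficients already found):
  x^0: 2 a_2 + 6 a_0 = 0  ->  2 a_2 = -6 a_0 = 6  ->  a_2 = 3
  x^1: 6 a_3 + 9 a_1 = 0  ->  6 a_3 = -9 a_1 = -27  ->  a_3 = -9/2
  x^2: 12 a_4 + 8 a_2 = 0  ->  12 a_4 = -8 a_2 = -24  ->  a_4 = -2
  x^3: 20 a_5 + 3 a_3 = 0  ->  20 a_5 = -3 a_3 = 27/2  ->  a_5 = 27/40
  x^4: 30 a_6 - 6 a_4 = 0  ->  30 a_6 = 6 a_4 = -12  ->  a_6 = -2/5
Truncated series: y(x) = -1 + 3 x + 3 x^2 - (9/2) x^3 - 2 x^4 + (27/40) x^5 - (2/5) x^6 + O(x^7).

a_0 = -1; a_1 = 3; a_2 = 3; a_3 = -9/2; a_4 = -2; a_5 = 27/40; a_6 = -2/5


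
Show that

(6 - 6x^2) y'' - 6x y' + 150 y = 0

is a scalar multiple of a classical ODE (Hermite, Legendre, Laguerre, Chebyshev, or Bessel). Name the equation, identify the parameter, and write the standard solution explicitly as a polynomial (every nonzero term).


All three coefficients share the factor 6; dividing through by 6 gives  (1 - x^2) y'' - x y' + 25 y = 0.
This matches the Chebyshev equation (1 - x^2) y'' - x y' + n^2 y = 0 (note the -x y' term, not -2x y') with n^2 = 25, so n = 5; the polynomial solution is T_5(x).
With y = sum_k a_k x^k, matching x^k gives (k+2)(k+1) a_{k+2} = (k^2 - n^2) a_k = (k - 5)(k + 5) a_k. The right side vanishes at k = 5, so the series with the parity of 5 terminates at degree 5.
Standard normalization: leading coefficient of T_n is 2^(n-1), so a_5 = 2^4 = 16. Work downward with a_k = (k+1)(k+2) a_{k+2} / ((k - 5)(k + 5)):
  a_3 = (4)(5)(16) / ((3 - 5)(3 + 5)) = 320/(-16) = -20
  a_1 = (2)(3)(-20) / ((1 - 5)(1 + 5)) = -120/(-24) = 5
Hence T_5(x) = 16 x^5 - 20 x^3 + 5 x.

T_5(x); series = 16 x^5 - 20 x^3 + 5 x


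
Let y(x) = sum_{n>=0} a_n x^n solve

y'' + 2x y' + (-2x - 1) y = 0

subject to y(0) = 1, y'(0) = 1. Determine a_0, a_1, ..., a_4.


Ansatz: y(x) = sum_{n>=0} a_n x^n, so y'(x) = sum_{n>=1} n a_n x^(n-1) and y''(x) = sum_{n>=2} n(n-1) a_n x^(n-2).
Substitute into P(x) y'' + Q(x) y' + R(x) y = 0 with P(x) = 1, Q(x) = 2x, R(x) = -2x - 1, and match powers of x.
Initial conditions: a_0 = 1, a_1 = 1.
Setting the coefficient of each power of x to zero and solving order by order (substituting the coefficients already found):
  x^0: 2 a_2 - a_0 = 0  ->  2 a_2 = a_0 = 1  ->  a_2 = 1/2
  x^1: 6 a_3 + a_1 - 2 a_0 = 0  ->  6 a_3 = -a_1 + 2 a_0 = 1  ->  a_3 = 1/6
  x^2: 12 a_4 + 3 a_2 - 2 a_1 = 0  ->  12 a_4 = -3 a_2 + 2 a_1 = 1/2  ->  a_4 = 1/24
Truncated series: y(x) = 1 + x + (1/2) x^2 + (1/6) x^3 + (1/24) x^4 + O(x^5).

a_0 = 1; a_1 = 1; a_2 = 1/2; a_3 = 1/6; a_4 = 1/24


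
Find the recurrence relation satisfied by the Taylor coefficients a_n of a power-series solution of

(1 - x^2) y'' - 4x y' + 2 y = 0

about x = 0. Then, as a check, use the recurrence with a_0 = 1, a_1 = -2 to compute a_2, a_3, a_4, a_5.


Substitute y = sum_n a_n x^n.
(1 - 1 x^2) y'' contributes (n+2)(n+1) a_{n+2} - n(n-1) a_n at x^n.
-4 x y'(x) contributes -4 n a_n at x^n.
2 y(x) contributes 2 a_n at x^n.
Matching x^n: (n+2)(n+1) a_{n+2} + (-n(n-1) - 4 n + 2) a_n = 0.
Thus a_{n+2} = (n(n-1) + 4 n - 2) / ((n+1)(n+2)) * a_n.

Check with a_0 = 1, a_1 = -2 (apply the recurrence for n = 0, 1, 2, 3): a_0 = 1, a_1 = -2, a_2 = -1, a_3 = -2/3, a_4 = -2/3, a_5 = -8/15.

a_(n+2) = (n(n-1) + 4 n - 2) / ((n+1)(n+2)) * a_n; check: a_0 = 1, a_1 = -2, a_2 = -1, a_3 = -2/3, a_4 = -2/3, a_5 = -8/15


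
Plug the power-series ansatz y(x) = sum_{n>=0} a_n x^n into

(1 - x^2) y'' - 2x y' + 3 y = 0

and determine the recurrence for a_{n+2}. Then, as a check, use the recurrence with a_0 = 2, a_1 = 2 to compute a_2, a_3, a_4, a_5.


Substitute y = sum_n a_n x^n.
(1 - 1 x^2) y'' contributes (n+2)(n+1) a_{n+2} - n(n-1) a_n at x^n.
-2 x y'(x) contributes -2 n a_n at x^n.
3 y(x) contributes 3 a_n at x^n.
Matching x^n: (n+2)(n+1) a_{n+2} + (-n(n-1) - 2 n + 3) a_n = 0.
Thus a_{n+2} = (n(n-1) + 2 n - 3) / ((n+1)(n+2)) * a_n.

Check with a_0 = 2, a_1 = 2 (apply the recurrence for n = 0, 1, 2, 3): a_0 = 2, a_1 = 2, a_2 = -3, a_3 = -1/3, a_4 = -3/4, a_5 = -3/20.

a_(n+2) = (n(n-1) + 2 n - 3) / ((n+1)(n+2)) * a_n; check: a_0 = 2, a_1 = 2, a_2 = -3, a_3 = -1/3, a_4 = -3/4, a_5 = -3/20


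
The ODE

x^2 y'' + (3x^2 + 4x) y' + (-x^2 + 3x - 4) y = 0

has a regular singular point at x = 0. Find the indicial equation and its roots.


Divide by x^2 to reach normal form y'' + P_1(x) y' + P_2(x) y = 0 with P_1(x) = 3 + 4/x and P_2(x) = -1 + 3/x - 4/x^2.
x = 0 is a singular point because the y'-coefficient 3 + 4/x has a pole at x = 0 and the y-coefficient -1 + 3/x - 4/x^2 has a pole at x = 0.
It is a regular singular point because x P_1(x) = p(x) = 3x + 4 and x^2 P_2(x) = q(x) = -x^2 + 3x - 4 are polynomials, hence analytic at x = 0.
p(0) = 4,  q(0) = -4.
Indicial equation: r(r-1) + p(0) r + q(0) = 0, i.e. r^2 + (p(0) - 1) r + q(0) = 0, i.e. r^2 + 3 r - 4 = 0.
Discriminant: (3)^2 - 4(-4) = 25, so r = (-3 ± 5)/2.
Solving: r_1 = 1, r_2 = -4.

indicial: r^2 + 3 r - 4 = 0; roots r_1 = 1, r_2 = -4


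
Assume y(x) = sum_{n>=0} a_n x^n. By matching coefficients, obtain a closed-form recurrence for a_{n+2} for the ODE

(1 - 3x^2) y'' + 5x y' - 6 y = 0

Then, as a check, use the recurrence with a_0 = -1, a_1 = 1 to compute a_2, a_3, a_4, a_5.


Substitute y = sum_n a_n x^n.
(1 - 3 x^2) y'' contributes (n+2)(n+1) a_{n+2} - 3 n(n-1) a_n at x^n.
5 x y'(x) contributes 5 n a_n at x^n.
-6 y(x) contributes -6 a_n at x^n.
Matching x^n: (n+2)(n+1) a_{n+2} + (-3 n(n-1) + 5 n - 6) a_n = 0.
Thus a_{n+2} = (3 n(n-1) - 5 n + 6) / ((n+1)(n+2)) * a_n.

Check with a_0 = -1, a_1 = 1 (apply the recurrence for n = 0, 1, 2, 3): a_0 = -1, a_1 = 1, a_2 = -3, a_3 = 1/6, a_4 = -1/2, a_5 = 3/40.

a_(n+2) = (3 n(n-1) - 5 n + 6) / ((n+1)(n+2)) * a_n; check: a_0 = -1, a_1 = 1, a_2 = -3, a_3 = 1/6, a_4 = -1/2, a_5 = 3/40


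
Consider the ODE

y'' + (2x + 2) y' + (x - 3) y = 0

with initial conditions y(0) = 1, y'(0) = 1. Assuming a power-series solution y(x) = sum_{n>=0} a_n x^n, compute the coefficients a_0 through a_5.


Ansatz: y(x) = sum_{n>=0} a_n x^n, so y'(x) = sum_{n>=1} n a_n x^(n-1) and y''(x) = sum_{n>=2} n(n-1) a_n x^(n-2).
Substitute into P(x) y'' + Q(x) y' + R(x) y = 0 with P(x) = 1, Q(x) = 2x + 2, R(x) = x - 3, and match powers of x.
Initial conditions: a_0 = 1, a_1 = 1.
Setting the coefficient of each power of x to zero and solving order by order (substituting the coefficients already found):
  x^0: 2 a_2 + 2 a_1 - 3 a_0 = 0  ->  2 a_2 = -2 a_1 + 3 a_0 = 1  ->  a_2 = 1/2
  x^1: 6 a_3 + 4 a_2 - a_1 + a_0 = 0  ->  6 a_3 = -4 a_2 + a_1 - a_0 = -2  ->  a_3 = -1/3
  x^2: 12 a_4 + 6 a_3 + a_2 + a_1 = 0  ->  12 a_4 = -6 a_3 - a_2 - a_1 = 1/2  ->  a_4 = 1/24
  x^3: 20 a_5 + 8 a_4 + 3 a_3 + a_2 = 0  ->  20 a_5 = -8 a_4 - 3 a_3 - a_2 = 1/6  ->  a_5 = 1/120
Truncated series: y(x) = 1 + x + (1/2) x^2 - (1/3) x^3 + (1/24) x^4 + (1/120) x^5 + O(x^6).

a_0 = 1; a_1 = 1; a_2 = 1/2; a_3 = -1/3; a_4 = 1/24; a_5 = 1/120
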